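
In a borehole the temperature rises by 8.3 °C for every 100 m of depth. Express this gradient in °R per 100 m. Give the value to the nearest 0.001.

Since only a temperature interval is involved, the additive offset between the scales drops out.
A change of 1°C is a change of 1.8°R, so 8.3 × 1.8 = 14.940.

14.940 °R/100 m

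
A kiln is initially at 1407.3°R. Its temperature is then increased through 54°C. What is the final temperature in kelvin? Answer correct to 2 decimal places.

835.83 K

Initial temperature in Celsius: (1407.3 - 491.67) × 5/9 = 508.6833°C.
Final Celsius temperature: 508.6833 + 54.0000 = 562.6833°C.
In kelvin: 562.6833 + 273.15 = 835.83 K.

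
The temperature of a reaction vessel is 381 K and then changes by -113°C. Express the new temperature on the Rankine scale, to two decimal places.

Initial temperature in Celsius: 381 - 273.15 = 107.8500°C.
Final Celsius temperature: 107.8500 - 113.0000 = -5.1500°C.
In Rankine: -5.1500 × 1.8 + 491.67 = 482.40°R.

482.40°R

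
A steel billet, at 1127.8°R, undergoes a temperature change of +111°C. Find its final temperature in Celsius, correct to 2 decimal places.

464.41°C

Initial temperature in Celsius: (1127.8 - 491.67) × 5/9 = 353.4056°C.
Final Celsius temperature: 353.4056 + 111.0000 = 464.4056°C.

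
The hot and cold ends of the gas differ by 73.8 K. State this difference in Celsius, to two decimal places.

73.80°C

Kelvin and Celsius degrees are the same size, so the interval is unchanged: 73.80.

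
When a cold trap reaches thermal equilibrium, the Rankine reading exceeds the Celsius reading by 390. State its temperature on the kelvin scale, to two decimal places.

Let x be the Rankine reading; then the Celsius reading is 5/9·x - 273.15.
(5/9·x - 273.15) - x = -390  ⇒  (-4/9)·x = -116.85  ⇒  x = 262.9125°R.
In Celsius: (262.9125 - 491.67) × 5/9 = -127.0875°C.
In kelvin: -127.0875 + 273.15 = 146.06 K.

146.06 K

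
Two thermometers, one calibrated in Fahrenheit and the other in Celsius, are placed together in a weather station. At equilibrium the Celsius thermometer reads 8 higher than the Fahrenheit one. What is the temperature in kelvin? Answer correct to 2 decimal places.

223.15 K

Let x be the Fahrenheit reading; then the Celsius reading is 5/9·x - 17.7778.
(5/9·x - 17.7778) - x = 8  ⇒  (-4/9)·x = 25.7778  ⇒  x = -58.0000°F.
In Celsius: (-58 - 32) × 5/9 = -50.0000°C.
In kelvin: -50.0000 + 273.15 = 223.15 K.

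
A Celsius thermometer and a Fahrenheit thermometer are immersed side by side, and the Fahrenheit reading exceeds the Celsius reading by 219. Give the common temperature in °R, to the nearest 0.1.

Let x be the Celsius reading; then the Fahrenheit reading is 1.8·x + 32.
(1.8·x + 32) - x = 219  ⇒  (0.8)·x = 187  ⇒  x = 233.7500°C.
In Rankine: 233.7500 × 1.8 + 491.67 = 912.4°R.

912.4°R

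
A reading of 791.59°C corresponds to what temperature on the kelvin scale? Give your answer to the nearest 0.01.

1064.74 K

In kelvin: 791.5900 + 273.15 = 1064.74 K.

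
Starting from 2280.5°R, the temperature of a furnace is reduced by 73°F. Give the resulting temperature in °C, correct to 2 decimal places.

Initial temperature in Celsius: (2280.5 - 491.67) × 5/9 = 993.7944°C.
The 73°F change is an interval, so only the factor 5/9 applies: -73 × 5/9 = -40.5556°C.
Final Celsius temperature: 993.7944 - 40.5556 = 953.2389°C.

953.24°C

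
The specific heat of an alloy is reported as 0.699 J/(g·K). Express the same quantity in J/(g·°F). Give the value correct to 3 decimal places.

0.388 J/(g·°F)

The quantity depends on a temperature interval, so only the ratio of degree sizes applies; the offset between the scales is irrelevant.
A change of 1°F is a change of 5/9 K, so per °F the value is 0.699 × 5/9 = 0.388.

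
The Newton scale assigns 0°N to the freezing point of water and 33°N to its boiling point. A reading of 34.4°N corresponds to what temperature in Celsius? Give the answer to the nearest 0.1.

Linear interpolation between the fixed points: C = (34.4 - 0) × 100 / (33 - 0) = 104.2424°C.

104.2°C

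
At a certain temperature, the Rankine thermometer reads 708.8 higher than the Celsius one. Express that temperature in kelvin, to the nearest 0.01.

544.56 K

Let x be the Celsius reading; then the Rankine reading is 1.8·x + 491.67.
(1.8·x + 491.67) - x = 708.8  ⇒  (0.8)·x = 217.13  ⇒  x = 271.4125°C.
In kelvin: 271.4125 + 273.15 = 544.56 K.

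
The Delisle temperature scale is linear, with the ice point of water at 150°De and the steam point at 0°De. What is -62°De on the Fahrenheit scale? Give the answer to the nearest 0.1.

286.4°F

Linear interpolation between the fixed points: C = (-62 - 150) × 100 / (0 - 150) = 141.3333°C.
Then 141.3333 × 1.8 + 32 = 286.4°F.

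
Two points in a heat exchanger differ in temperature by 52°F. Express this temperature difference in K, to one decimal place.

28.9 K

Only the scale ratio 5/9 matters for a change in temperature.
52 × 5/9 = 28.9.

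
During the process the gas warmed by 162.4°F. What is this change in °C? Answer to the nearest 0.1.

For a temperature interval the offset drops out; only the factor 5/9 applies.
162.4 × 5/9 = 90.2.

90.2°C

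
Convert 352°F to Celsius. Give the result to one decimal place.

177.8°C

In Celsius: (352 - 32) × 5/9 = 177.7778°C.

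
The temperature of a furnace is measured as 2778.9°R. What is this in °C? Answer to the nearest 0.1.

In Celsius: (2778.9 - 491.67) × 5/9 = 1270.6833°C.

1270.7°C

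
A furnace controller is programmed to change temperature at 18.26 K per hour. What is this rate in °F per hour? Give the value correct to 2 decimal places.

32.87 °F/hour

The quantity depends on a temperature interval, so only the ratio of degree sizes applies; the offset between the scales is irrelevant.
A change of 1 K is a change of 1.8°F, so 18.26 × 1.8 = 32.87.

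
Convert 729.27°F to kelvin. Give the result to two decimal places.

660.52 K

In Celsius: (729.27 - 32) × 5/9 = 387.3722°C.
In kelvin: 387.3722 + 273.15 = 660.52 K.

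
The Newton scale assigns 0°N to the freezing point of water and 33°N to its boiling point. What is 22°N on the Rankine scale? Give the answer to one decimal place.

Linear interpolation between the fixed points: C = (22 - 0) × 100 / (33 - 0) = 66.6667°C.
Then 66.6667 × 1.8 + 491.67 = 611.7°R.

611.7°R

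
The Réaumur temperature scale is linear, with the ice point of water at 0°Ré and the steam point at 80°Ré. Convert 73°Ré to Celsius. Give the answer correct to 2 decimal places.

Linear interpolation between the fixed points: C = (73 - 0) × 100 / (80 - 0) = 91.2500°C.

91.25°C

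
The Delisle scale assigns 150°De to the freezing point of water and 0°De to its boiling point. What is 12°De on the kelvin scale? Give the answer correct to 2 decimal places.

Linear interpolation between the fixed points: C = (12 - 150) × 100 / (0 - 150) = 92.0000°C.
Then 92.0000 + 273.15 = 365.15 K.

365.15 K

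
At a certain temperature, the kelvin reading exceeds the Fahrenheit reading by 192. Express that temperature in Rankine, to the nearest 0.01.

602.26°R

Let x be the kelvin reading; then the Fahrenheit reading is 1.8·x - 459.67.
(1.8·x - 459.67) - x = -192  ⇒  (0.8)·x = 267.67  ⇒  x = 334.5875 K.
In Celsius: 334.5875 - 273.15 = 61.4375°C.
In Rankine: 61.4375 × 1.8 + 491.67 = 602.26°R.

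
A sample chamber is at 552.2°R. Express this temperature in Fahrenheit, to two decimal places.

92.53°F

In Celsius: (552.2 - 491.67) × 5/9 = 33.6278°C.
In Fahrenheit: 33.6278 × 1.8 + 32 = 92.53°F.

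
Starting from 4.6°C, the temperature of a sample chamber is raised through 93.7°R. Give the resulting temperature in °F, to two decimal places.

The 93.7°R change is an interval, so only the factor 5/9 applies: +93.7 × 5/9 = +52.0556°C.
Final Celsius temperature: 4.6000 + 52.0556 = 56.6556°C.
In Fahrenheit: 56.6556 × 1.8 + 32 = 133.98°F.

133.98°F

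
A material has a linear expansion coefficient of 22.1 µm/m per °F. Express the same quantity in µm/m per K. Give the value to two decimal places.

Since only a temperature interval is involved, the additive offset between the scales drops out.
A change of 1 K is a change of 1.8°F, so per K the value is 22.1 × 1.8 = 39.78.

39.78 µm/m per K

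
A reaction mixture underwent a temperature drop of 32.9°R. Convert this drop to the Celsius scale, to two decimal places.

18.28°C

Only the scale ratio 5/9 matters for a change in temperature.
32.9 × 5/9 = 18.28.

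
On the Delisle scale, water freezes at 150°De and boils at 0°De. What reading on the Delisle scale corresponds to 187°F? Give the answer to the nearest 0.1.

20.8°De

First in Celsius: (187 - 32) × 5/9 = 86.1111°C.
Linearly onto the Delisle scale: 150 + (86.1111 / 100) × (0 - 150) = 20.8°De.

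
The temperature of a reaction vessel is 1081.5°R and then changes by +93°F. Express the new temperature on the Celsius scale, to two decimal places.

379.35°C

Initial temperature in Celsius: (1081.5 - 491.67) × 5/9 = 327.6833°C.
The 93°F change is an interval, so only the factor 5/9 applies: +93 × 5/9 = +51.6667°C.
Final Celsius temperature: 327.6833 + 51.6667 = 379.3500°C.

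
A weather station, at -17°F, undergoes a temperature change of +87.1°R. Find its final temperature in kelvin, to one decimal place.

Initial temperature in Celsius: (-17 - 32) × 5/9 = -27.2222°C.
The 87.1°R change is an interval, so only the factor 5/9 applies: +87.1 × 5/9 = +48.3889°C.
Final Celsius temperature: -27.2222 + 48.3889 = 21.1667°C.
In kelvin: 21.1667 + 273.15 = 294.3 K.

294.3 K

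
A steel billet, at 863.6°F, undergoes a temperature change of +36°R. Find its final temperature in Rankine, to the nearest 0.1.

Initial temperature in Celsius: (863.6 - 32) × 5/9 = 462.0000°C.
The 36°R change is an interval, so only the factor 5/9 applies: +36 × 5/9 = +20.0000°C.
Final Celsius temperature: 462.0000 + 20.0000 = 482.0000°C.
In Rankine: 482.0000 × 1.8 + 491.67 = 1359.3°R.

1359.3°R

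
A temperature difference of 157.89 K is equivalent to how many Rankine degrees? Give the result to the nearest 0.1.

284.2°R

An interval of 1 K corresponds to 1.8°R.
157.89 × 1.8 = 284.2.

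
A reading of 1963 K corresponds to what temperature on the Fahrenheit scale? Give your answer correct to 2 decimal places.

3073.73°F

In Celsius: 1963 - 273.15 = 1689.8500°C.
In Fahrenheit: 1689.8500 × 1.8 + 32 = 3073.73°F.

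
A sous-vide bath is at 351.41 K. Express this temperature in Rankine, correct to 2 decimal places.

In Celsius: 351.41 - 273.15 = 78.2600°C.
In Rankine: 78.2600 × 1.8 + 491.67 = 632.54°R.

632.54°R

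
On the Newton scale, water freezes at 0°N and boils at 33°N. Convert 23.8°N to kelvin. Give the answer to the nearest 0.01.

Linear interpolation between the fixed points: C = (23.8 - 0) × 100 / (33 - 0) = 72.1212°C.
Then 72.1212 + 273.15 = 345.27 K.

345.27 K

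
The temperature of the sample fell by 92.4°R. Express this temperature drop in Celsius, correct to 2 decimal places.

51.33°C

For a temperature interval the offset drops out; only the factor 5/9 applies.
92.4 × 5/9 = 51.33.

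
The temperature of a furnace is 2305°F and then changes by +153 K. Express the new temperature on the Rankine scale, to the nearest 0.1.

Initial temperature in Celsius: (2305 - 32) × 5/9 = 1262.7778°C.
The 153 K change is an interval; Kelvin and Celsius degrees are the same size, so ΔC = +153°C.
Final Celsius temperature: 1262.7778 + 153.0000 = 1415.7778°C.
In Rankine: 1415.7778 × 1.8 + 491.67 = 3040.1°R.

3040.1°R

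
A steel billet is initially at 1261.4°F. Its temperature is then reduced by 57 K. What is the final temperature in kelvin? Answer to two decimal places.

Initial temperature in Celsius: (1261.4 - 32) × 5/9 = 683.0000°C.
The 57 K change is an interval; Kelvin and Celsius degrees are the same size, so ΔC = -57°C.
Final Celsius temperature: 683.0000 - 57.0000 = 626.0000°C.
In kelvin: 626.0000 + 273.15 = 899.15 K.

899.15 K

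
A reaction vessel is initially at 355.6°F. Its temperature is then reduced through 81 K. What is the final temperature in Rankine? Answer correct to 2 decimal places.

669.47°R

Initial temperature in Celsius: (355.6 - 32) × 5/9 = 179.7778°C.
The 81 K change is an interval; Kelvin and Celsius degrees are the same size, so ΔC = -81°C.
Final Celsius temperature: 179.7778 - 81.0000 = 98.7778°C.
In Rankine: 98.7778 × 1.8 + 491.67 = 669.47°R.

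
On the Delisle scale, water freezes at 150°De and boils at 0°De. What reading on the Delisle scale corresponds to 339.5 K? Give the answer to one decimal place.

First in Celsius: 339.5 - 273.15 = 66.3500°C.
Linearly onto the Delisle scale: 150 + (66.3500 / 100) × (0 - 150) = 50.5°De.

50.5°De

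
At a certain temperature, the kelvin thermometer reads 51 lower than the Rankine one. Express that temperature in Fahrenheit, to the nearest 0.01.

-344.92°F

Let x be the Rankine reading; then the kelvin reading is 5/9·x.
(5/9·x) - x = -51  ⇒  (-4/9)·x = -51  ⇒  x = 114.7500°R.
In Celsius: (114.75 - 491.67) × 5/9 = -209.4000°C.
In Fahrenheit: -209.4000 × 1.8 + 32 = -344.92°F.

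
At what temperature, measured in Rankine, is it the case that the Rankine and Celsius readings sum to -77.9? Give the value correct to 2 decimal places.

Let R be the Rankine reading. The Celsius reading is C = 5/9·R - 273.15.
Require R + C = -77.9: (14/9)·R - 273.15 = -77.9.
R = (-77.9 + 273.15) / (14/9) = 125.52.

125.52°R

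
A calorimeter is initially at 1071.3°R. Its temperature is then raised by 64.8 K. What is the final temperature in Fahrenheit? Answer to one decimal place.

Initial temperature in Celsius: (1071.3 - 491.67) × 5/9 = 322.0167°C.
The 64.8 K change is an interval; Kelvin and Celsius degrees are the same size, so ΔC = +64.8°C.
Final Celsius temperature: 322.0167 + 64.8000 = 386.8167°C.
In Fahrenheit: 386.8167 × 1.8 + 32 = 728.3°F.

728.3°F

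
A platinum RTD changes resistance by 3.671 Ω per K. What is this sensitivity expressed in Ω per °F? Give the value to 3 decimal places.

2.039 Ω per °F

Since only a temperature interval is involved, the additive offset between the scales drops out.
A change of 1°F is a change of 5/9 K, so per °F the value is 3.671 × 5/9 = 2.039.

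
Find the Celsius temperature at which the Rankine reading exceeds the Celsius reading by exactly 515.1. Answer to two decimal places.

29.29°C

Let C be the Celsius reading. The Rankine reading is R = 1.8·C + 491.67.
Require R - C = 515.1: (0.8)·C + 491.67 = 515.1.
C = (515.1 - 491.67) / (0.8) = 29.29.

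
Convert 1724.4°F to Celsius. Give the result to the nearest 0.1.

In Celsius: (1724.4 - 32) × 5/9 = 940.2222°C.

940.2°C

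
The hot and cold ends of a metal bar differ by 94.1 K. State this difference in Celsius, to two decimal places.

Kelvin and Celsius degrees are the same size, so the interval is unchanged: 94.10.

94.10°C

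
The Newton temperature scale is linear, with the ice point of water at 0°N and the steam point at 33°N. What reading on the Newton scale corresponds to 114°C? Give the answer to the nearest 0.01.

37.62°N

Linearly onto the Newton scale: 0 + (114.0000 / 100) × (33 - 0) = 37.62°N.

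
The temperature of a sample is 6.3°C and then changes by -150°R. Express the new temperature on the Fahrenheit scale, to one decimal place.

The 150°R change is an interval, so only the factor 5/9 applies: -150 × 5/9 = -83.3333°C.
Final Celsius temperature: 6.3000 - 83.3333 = -77.0333°C.
In Fahrenheit: -77.0333 × 1.8 + 32 = -106.7°F.

-106.7°F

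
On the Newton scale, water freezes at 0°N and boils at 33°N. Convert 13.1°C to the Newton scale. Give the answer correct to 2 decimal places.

Linearly onto the Newton scale: 0 + (13.1000 / 100) × (33 - 0) = 4.32°N.

4.32°N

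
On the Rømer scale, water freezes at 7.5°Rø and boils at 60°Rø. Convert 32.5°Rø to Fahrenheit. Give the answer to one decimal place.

Linear interpolation between the fixed points: C = (32.5 - 7.5) × 100 / (60 - 7.5) = 47.6190°C.
Then 47.6190 × 1.8 + 32 = 117.7°F.

117.7°F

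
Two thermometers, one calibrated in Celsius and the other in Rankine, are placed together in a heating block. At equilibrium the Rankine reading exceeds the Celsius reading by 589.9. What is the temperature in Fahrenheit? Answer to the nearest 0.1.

Let x be the Celsius reading; then the Rankine reading is 1.8·x + 491.67.
(1.8·x + 491.67) - x = 589.9  ⇒  (0.8)·x = 98.23  ⇒  x = 122.7875°C.
In Fahrenheit: 122.7875 × 1.8 + 32 = 253.0°F.

253.0°F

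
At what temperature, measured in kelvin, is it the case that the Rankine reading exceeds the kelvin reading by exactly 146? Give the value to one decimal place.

182.5 K

Let K be the kelvin reading. The Rankine reading is R = 1.8·K.
Require R - K = 146: (0.8)·K = 146.
K = (146) / (0.8) = 182.5.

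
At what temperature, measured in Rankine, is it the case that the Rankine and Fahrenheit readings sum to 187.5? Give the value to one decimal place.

Let R be the Rankine reading. The Fahrenheit reading is F = 1·R - 459.67.
Require R + F = 187.5: (2)·R - 459.67 = 187.5.
R = (187.5 + 459.67) / (2) = 323.6.

323.6°R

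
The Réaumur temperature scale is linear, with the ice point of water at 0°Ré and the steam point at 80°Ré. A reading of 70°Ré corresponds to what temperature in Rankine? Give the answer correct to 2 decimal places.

Linear interpolation between the fixed points: C = (70 - 0) × 100 / (80 - 0) = 87.5000°C.
Then 87.5000 × 1.8 + 491.67 = 649.17°R.

649.17°R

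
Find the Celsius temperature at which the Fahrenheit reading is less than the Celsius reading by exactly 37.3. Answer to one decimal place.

-86.6°C

Let C be the Celsius reading. The Fahrenheit reading is F = 1.8·C + 32.
Require F - C = -37.3: (0.8)·C + 32 = -37.3.
C = (-37.3 - 32) / (0.8) = -86.6.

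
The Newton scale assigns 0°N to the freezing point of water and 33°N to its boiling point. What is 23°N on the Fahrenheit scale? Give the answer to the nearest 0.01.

Linear interpolation between the fixed points: C = (23 - 0) × 100 / (33 - 0) = 69.6970°C.
Then 69.6970 × 1.8 + 32 = 157.45°F.

157.45°F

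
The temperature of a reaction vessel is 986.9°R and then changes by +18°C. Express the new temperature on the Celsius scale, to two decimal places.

Initial temperature in Celsius: (986.9 - 491.67) × 5/9 = 275.1278°C.
Final Celsius temperature: 275.1278 + 18.0000 = 293.1278°C.

293.13°C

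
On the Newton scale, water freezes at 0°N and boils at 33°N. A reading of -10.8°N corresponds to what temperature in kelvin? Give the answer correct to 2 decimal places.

240.42 K

Linear interpolation between the fixed points: C = (-10.8 - 0) × 100 / (33 - 0) = -32.7273°C.
Then -32.7273 + 273.15 = 240.42 K.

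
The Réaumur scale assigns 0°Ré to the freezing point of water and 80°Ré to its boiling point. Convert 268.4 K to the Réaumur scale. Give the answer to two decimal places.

First in Celsius: 268.4 - 273.15 = -4.7500°C.
Linearly onto the Réaumur scale: 0 + (-4.7500 / 100) × (80 - 0) = -3.80°Ré.

-3.80°Ré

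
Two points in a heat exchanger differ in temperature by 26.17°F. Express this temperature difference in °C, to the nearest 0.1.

14.5°C

Only the scale ratio 5/9 matters for a change in temperature.
26.17 × 5/9 = 14.5.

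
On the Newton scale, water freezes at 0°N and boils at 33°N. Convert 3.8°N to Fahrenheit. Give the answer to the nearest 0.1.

Linear interpolation between the fixed points: C = (3.8 - 0) × 100 / (33 - 0) = 11.5152°C.
Then 11.5152 × 1.8 + 32 = 52.7°F.

52.7°F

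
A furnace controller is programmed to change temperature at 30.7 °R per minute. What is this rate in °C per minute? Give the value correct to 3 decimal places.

Since only a temperature interval is involved, the additive offset between the scales drops out.
A change of 1°R is a change of 5/9°C, so 30.7 × 5/9 = 17.056.

17.056 °C/minute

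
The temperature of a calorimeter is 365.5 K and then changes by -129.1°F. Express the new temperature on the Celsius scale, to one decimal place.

Initial temperature in Celsius: 365.5 - 273.15 = 92.3500°C.
The 129.1°F change is an interval, so only the factor 5/9 applies: -129.1 × 5/9 = -71.7222°C.
Final Celsius temperature: 92.3500 - 71.7222 = 20.6278°C.

20.6°C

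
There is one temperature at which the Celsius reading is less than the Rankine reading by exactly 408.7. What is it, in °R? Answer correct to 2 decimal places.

304.99°R

Let R be the Rankine reading. The Celsius reading is C = 5/9·R - 273.15.
Require C - R = -408.7: (-4/9)·R - 273.15 = -408.7.
R = (-408.7 + 273.15) / (-4/9) = 304.99.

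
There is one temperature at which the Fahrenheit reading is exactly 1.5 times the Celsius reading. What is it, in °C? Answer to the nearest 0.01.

Let C be the Celsius reading. The Fahrenheit reading is F = 1.8·C + 32.
Require F = 1.5·C: 1.8·C + 32 = 1.5·C.
(0.3)·C = -32  ⇒  C = -106.67.

-106.67°C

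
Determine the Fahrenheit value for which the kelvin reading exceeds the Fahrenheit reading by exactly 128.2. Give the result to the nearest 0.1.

286.1°F

Let F be the Fahrenheit reading. The kelvin reading is K = 5/9·F + 255.372.
Require K - F = 128.2: (-4/9)·F + 255.372 = 128.2.
F = (128.2 - 255.372) / (-4/9) = 286.1.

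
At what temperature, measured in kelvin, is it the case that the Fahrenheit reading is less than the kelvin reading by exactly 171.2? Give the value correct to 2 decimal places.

360.59 K

Let K be the kelvin reading. The Fahrenheit reading is F = 1.8·K - 459.67.
Require F - K = -171.2: (0.8)·K - 459.67 = -171.2.
K = (-171.2 + 459.67) / (0.8) = 360.59.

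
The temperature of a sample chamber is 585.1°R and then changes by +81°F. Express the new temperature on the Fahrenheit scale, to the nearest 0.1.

206.4°F

Initial temperature in Celsius: (585.1 - 491.67) × 5/9 = 51.9056°C.
The 81°F change is an interval, so only the factor 5/9 applies: +81 × 5/9 = +45.0000°C.
Final Celsius temperature: 51.9056 + 45.0000 = 96.9056°C.
In Fahrenheit: 96.9056 × 1.8 + 32 = 206.4°F.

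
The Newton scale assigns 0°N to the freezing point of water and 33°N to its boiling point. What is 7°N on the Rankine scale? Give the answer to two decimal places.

Linear interpolation between the fixed points: C = (7 - 0) × 100 / (33 - 0) = 21.2121°C.
Then 21.2121 × 1.8 + 491.67 = 529.85°R.

529.85°R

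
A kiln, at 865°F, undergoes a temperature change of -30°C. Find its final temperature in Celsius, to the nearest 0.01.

432.78°C

Initial temperature in Celsius: (865 - 32) × 5/9 = 462.7778°C.
Final Celsius temperature: 462.7778 - 30.0000 = 432.7778°C.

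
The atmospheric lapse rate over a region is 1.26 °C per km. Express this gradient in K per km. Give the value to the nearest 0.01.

1.26 K/km

The quantity depends on a temperature interval, so only the ratio of degree sizes applies; the offset between the scales is irrelevant.
A change of 1°C is a change of 1 K, so 1.26 × 1 = 1.26.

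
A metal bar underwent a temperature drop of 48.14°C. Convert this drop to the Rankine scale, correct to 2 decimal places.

86.65°R

Only the scale ratio 1.8 matters for a change in temperature.
48.14 × 1.8 = 86.65.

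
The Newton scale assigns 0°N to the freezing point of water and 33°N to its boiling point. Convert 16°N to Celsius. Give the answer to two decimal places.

Linear interpolation between the fixed points: C = (16 - 0) × 100 / (33 - 0) = 48.4848°C.

48.48°C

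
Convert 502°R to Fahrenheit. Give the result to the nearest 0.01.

42.33°F

In Celsius: (502 - 491.67) × 5/9 = 5.7389°C.
In Fahrenheit: 5.7389 × 1.8 + 32 = 42.33°F.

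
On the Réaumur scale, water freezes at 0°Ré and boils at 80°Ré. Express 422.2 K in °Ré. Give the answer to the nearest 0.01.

119.24°Ré

First in Celsius: 422.2 - 273.15 = 149.0500°C.
Linearly onto the Réaumur scale: 0 + (149.0500 / 100) × (80 - 0) = 119.24°Ré.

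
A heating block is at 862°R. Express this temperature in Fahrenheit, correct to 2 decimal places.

In Celsius: (862 - 491.67) × 5/9 = 205.7389°C.
In Fahrenheit: 205.7389 × 1.8 + 32 = 402.33°F.

402.33°F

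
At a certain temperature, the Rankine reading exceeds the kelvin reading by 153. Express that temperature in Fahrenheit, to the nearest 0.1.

-115.4°F

Let x be the kelvin reading; then the Rankine reading is 1.8·x.
(1.8·x) - x = 153  ⇒  (0.8)·x = 153  ⇒  x = 191.2500 K.
In Celsius: 191.25 - 273.15 = -81.9000°C.
In Fahrenheit: -81.9000 × 1.8 + 32 = -115.4°F.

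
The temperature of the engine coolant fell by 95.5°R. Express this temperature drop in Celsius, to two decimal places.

Only the scale ratio 5/9 matters for a change in temperature.
95.5 × 5/9 = 53.06.

53.06°C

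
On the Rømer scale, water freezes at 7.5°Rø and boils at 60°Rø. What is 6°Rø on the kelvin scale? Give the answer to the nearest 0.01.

270.29 K

Linear interpolation between the fixed points: C = (6 - 7.5) × 100 / (60 - 7.5) = -2.8571°C.
Then -2.8571 + 273.15 = 270.29 K.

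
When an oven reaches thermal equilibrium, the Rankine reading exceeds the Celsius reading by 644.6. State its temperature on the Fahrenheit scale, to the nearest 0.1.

376.1°F

Let x be the Celsius reading; then the Rankine reading is 1.8·x + 491.67.
(1.8·x + 491.67) - x = 644.6  ⇒  (0.8)·x = 152.93  ⇒  x = 191.1625°C.
In Fahrenheit: 191.1625 × 1.8 + 32 = 376.1°F.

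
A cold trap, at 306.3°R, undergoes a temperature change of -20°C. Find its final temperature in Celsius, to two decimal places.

-122.98°C

Initial temperature in Celsius: (306.3 - 491.67) × 5/9 = -102.9833°C.
Final Celsius temperature: -102.9833 - 20.0000 = -122.9833°C.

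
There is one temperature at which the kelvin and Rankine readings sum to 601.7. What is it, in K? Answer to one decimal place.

Let K be the kelvin reading. The Rankine reading is R = 1.8·K.
Require K + R = 601.7: (2.8)·K = 601.7.
K = (601.7) / (2.8) = 214.9.

214.9 K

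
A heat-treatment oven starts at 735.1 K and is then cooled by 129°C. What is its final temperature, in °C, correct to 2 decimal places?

332.95°C

Initial temperature in Celsius: 735.1 - 273.15 = 461.9500°C.
Final Celsius temperature: 461.9500 - 129.0000 = 332.9500°C.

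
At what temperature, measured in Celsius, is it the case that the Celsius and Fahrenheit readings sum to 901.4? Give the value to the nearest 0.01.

Let C be the Celsius reading. The Fahrenheit reading is F = 1.8·C + 32.
Require C + F = 901.4: (2.8)·C + 32 = 901.4.
C = (901.4 - 32) / (2.8) = 310.50.

310.50°C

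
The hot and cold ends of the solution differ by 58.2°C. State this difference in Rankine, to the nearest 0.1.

For a temperature interval the offset drops out; only the factor 1.8 applies.
58.2 × 1.8 = 104.8.

104.8°R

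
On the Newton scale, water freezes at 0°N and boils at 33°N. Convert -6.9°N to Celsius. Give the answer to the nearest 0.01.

-20.91°C

Linear interpolation between the fixed points: C = (-6.9 - 0) × 100 / (33 - 0) = -20.9091°C.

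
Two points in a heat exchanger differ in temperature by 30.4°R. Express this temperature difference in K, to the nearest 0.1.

16.9 K

For a temperature interval the offset drops out; only the factor 5/9 applies.
30.4 × 5/9 = 16.9.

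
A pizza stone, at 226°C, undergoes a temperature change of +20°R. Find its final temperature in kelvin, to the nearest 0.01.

510.26 K

The 20°R change is an interval, so only the factor 5/9 applies: +20 × 5/9 = +11.1111°C.
Final Celsius temperature: 226.0000 + 11.1111 = 237.1111°C.
In kelvin: 237.1111 + 273.15 = 510.26 K.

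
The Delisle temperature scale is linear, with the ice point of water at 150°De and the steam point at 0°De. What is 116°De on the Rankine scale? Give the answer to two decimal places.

Linear interpolation between the fixed points: C = (116 - 150) × 100 / (0 - 150) = 22.6667°C.
Then 22.6667 × 1.8 + 491.67 = 532.47°R.

532.47°R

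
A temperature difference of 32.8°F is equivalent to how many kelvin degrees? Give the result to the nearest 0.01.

For a temperature interval the offset drops out; only the factor 5/9 applies.
32.8 × 5/9 = 18.22.

18.22 K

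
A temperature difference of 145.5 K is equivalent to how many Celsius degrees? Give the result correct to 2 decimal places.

145.50°C

Kelvin and Celsius degrees are the same size, so the interval is unchanged: 145.50.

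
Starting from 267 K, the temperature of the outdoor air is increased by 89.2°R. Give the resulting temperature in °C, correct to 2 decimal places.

Initial temperature in Celsius: 267 - 273.15 = -6.1500°C.
The 89.2°R change is an interval, so only the factor 5/9 applies: +89.2 × 5/9 = +49.5556°C.
Final Celsius temperature: -6.1500 + 49.5556 = 43.4056°C.

43.41°C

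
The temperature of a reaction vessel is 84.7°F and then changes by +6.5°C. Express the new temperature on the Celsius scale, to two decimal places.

Initial temperature in Celsius: (84.7 - 32) × 5/9 = 29.2778°C.
Final Celsius temperature: 29.2778 + 6.5000 = 35.7778°C.

35.78°C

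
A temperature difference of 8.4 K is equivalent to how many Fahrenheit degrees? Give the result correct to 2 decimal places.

An interval of 1 K corresponds to 1.8°F.
8.4 × 1.8 = 15.12.

15.12°F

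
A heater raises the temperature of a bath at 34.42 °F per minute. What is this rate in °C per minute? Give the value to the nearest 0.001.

The quantity depends on a temperature interval, so only the ratio of degree sizes applies; the offset between the scales is irrelevant.
A change of 1°F is a change of 5/9°C, so 34.42 × 5/9 = 19.122.

19.122 °C/minute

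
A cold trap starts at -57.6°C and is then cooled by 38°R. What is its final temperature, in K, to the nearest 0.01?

194.44 K

The 38°R change is an interval, so only the factor 5/9 applies: -38 × 5/9 = -21.1111°C.
Final Celsius temperature: -57.6000 - 21.1111 = -78.7111°C.
In kelvin: -78.7111 + 273.15 = 194.44 K.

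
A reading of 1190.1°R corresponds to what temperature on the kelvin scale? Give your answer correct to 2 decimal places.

In Celsius: (1190.1 - 491.67) × 5/9 = 388.0167°C.
In kelvin: 388.0167 + 273.15 = 661.17 K.

661.17 K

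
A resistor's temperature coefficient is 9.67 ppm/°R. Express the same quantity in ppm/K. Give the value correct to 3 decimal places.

Since only a temperature interval is involved, the additive offset between the scales drops out.
A change of 1 K is a change of 1.8°R, so per K the value is 9.67 × 1.8 = 17.406.

17.406 ppm/K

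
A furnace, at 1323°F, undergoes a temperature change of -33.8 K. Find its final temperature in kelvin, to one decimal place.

Initial temperature in Celsius: (1323 - 32) × 5/9 = 717.2222°C.
The 33.8 K change is an interval; Kelvin and Celsius degrees are the same size, so ΔC = -33.8°C.
Final Celsius temperature: 717.2222 - 33.8000 = 683.4222°C.
In kelvin: 683.4222 + 273.15 = 956.6 K.

956.6 K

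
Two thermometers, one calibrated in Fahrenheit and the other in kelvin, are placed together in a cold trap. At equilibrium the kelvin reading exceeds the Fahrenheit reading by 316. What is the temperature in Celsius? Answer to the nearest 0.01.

-93.56°C

Let x be the Fahrenheit reading; then the kelvin reading is 5/9·x + 255.372.
(5/9·x + 255.372) - x = 316  ⇒  (-4/9)·x = 60.6278  ⇒  x = -136.4125°F.
In Celsius: (-136.4125 - 32) × 5/9 = -93.56°C.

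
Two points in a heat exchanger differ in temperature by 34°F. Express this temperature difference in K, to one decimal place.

For a temperature interval the offset drops out; only the factor 5/9 applies.
34 × 5/9 = 18.9.

18.9 K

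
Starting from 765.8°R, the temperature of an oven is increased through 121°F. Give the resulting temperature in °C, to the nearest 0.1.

219.5°C

Initial temperature in Celsius: (765.8 - 491.67) × 5/9 = 152.2944°C.
The 121°F change is an interval, so only the factor 5/9 applies: +121 × 5/9 = +67.2222°C.
Final Celsius temperature: 152.2944 + 67.2222 = 219.5167°C.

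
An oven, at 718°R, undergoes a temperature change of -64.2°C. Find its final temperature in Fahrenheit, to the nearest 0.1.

142.8°F

Initial temperature in Celsius: (718 - 491.67) × 5/9 = 125.7389°C.
Final Celsius temperature: 125.7389 - 64.2000 = 61.5389°C.
In Fahrenheit: 61.5389 × 1.8 + 32 = 142.8°F.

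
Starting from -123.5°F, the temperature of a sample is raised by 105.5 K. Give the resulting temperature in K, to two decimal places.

292.26 K

Initial temperature in Celsius: (-123.5 - 32) × 5/9 = -86.3889°C.
The 105.5 K change is an interval; Kelvin and Celsius degrees are the same size, so ΔC = +105.5°C.
Final Celsius temperature: -86.3889 + 105.5000 = 19.1111°C.
In kelvin: 19.1111 + 273.15 = 292.26 K.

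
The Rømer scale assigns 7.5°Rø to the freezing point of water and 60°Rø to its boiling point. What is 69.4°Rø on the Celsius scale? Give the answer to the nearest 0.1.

Linear interpolation between the fixed points: C = (69.4 - 7.5) × 100 / (60 - 7.5) = 117.9048°C.

117.9°C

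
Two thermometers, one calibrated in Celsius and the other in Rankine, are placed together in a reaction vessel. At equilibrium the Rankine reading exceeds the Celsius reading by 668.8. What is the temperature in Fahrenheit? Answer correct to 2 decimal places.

Let x be the Celsius reading; then the Rankine reading is 1.8·x + 491.67.
(1.8·x + 491.67) - x = 668.8  ⇒  (0.8)·x = 177.13  ⇒  x = 221.4125°C.
In Fahrenheit: 221.4125 × 1.8 + 32 = 430.54°F.

430.54°F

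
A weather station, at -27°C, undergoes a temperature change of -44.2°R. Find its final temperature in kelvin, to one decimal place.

The 44.2°R change is an interval, so only the factor 5/9 applies: -44.2 × 5/9 = -24.5556°C.
Final Celsius temperature: -27.0000 - 24.5556 = -51.5556°C.
In kelvin: -51.5556 + 273.15 = 221.6 K.

221.6 K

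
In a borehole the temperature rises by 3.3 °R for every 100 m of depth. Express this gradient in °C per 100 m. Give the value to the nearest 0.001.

Since only a temperature interval is involved, the additive offset between the scales drops out.
A change of 1°R is a change of 5/9°C, so 3.3 × 5/9 = 1.833.

1.833 °C/100 m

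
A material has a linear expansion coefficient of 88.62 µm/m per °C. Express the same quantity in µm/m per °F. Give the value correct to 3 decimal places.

49.233 µm/m per °F

Since only a temperature interval is involved, the additive offset between the scales drops out.
A change of 1°F is a change of 5/9°C, so per °F the value is 88.62 × 5/9 = 49.233.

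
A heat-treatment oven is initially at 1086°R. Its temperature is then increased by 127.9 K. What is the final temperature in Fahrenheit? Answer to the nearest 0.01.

Initial temperature in Celsius: (1086 - 491.67) × 5/9 = 330.1833°C.
The 127.9 K change is an interval; Kelvin and Celsius degrees are the same size, so ΔC = +127.9°C.
Final Celsius temperature: 330.1833 + 127.9000 = 458.0833°C.
In Fahrenheit: 458.0833 × 1.8 + 32 = 856.55°F.

856.55°F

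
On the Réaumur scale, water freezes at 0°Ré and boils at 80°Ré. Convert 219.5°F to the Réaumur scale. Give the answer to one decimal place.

First in Celsius: (219.5 - 32) × 5/9 = 104.1667°C.
Linearly onto the Réaumur scale: 0 + (104.1667 / 100) × (80 - 0) = 83.3°Ré.

83.3°Ré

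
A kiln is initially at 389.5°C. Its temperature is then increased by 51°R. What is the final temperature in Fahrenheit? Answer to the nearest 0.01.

The 51°R change is an interval, so only the factor 5/9 applies: +51 × 5/9 = +28.3333°C.
Final Celsius temperature: 389.5000 + 28.3333 = 417.8333°C.
In Fahrenheit: 417.8333 × 1.8 + 32 = 784.10°F.

784.10°F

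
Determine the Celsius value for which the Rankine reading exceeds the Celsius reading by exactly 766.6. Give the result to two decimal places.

343.66°C

Let C be the Celsius reading. The Rankine reading is R = 1.8·C + 491.67.
Require R - C = 766.6: (0.8)·C + 491.67 = 766.6.
C = (766.6 - 491.67) / (0.8) = 343.66.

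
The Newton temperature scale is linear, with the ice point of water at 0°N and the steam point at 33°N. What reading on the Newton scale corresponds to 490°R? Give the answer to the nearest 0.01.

-0.31°N

First in Celsius: (490 - 491.67) × 5/9 = -0.9278°C.
Linearly onto the Newton scale: 0 + (-0.9278 / 100) × (33 - 0) = -0.31°N.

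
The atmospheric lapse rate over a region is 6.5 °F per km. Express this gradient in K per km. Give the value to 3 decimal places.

3.611 K/km

Since only a temperature interval is involved, the additive offset between the scales drops out.
A change of 1°F is a change of 5/9 K, so 6.5 × 5/9 = 3.611.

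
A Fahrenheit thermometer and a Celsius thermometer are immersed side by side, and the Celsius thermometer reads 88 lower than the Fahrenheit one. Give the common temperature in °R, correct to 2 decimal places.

Let x be the Fahrenheit reading; then the Celsius reading is 5/9·x - 17.7778.
(5/9·x - 17.7778) - x = -88  ⇒  (-4/9)·x = -70.2222  ⇒  x = 158.0000°F.
In Celsius: (158 - 32) × 5/9 = 70.0000°C.
In Rankine: 70.0000 × 1.8 + 491.67 = 617.67°R.

617.67°R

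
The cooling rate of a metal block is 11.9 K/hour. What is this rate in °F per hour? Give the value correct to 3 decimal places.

The quantity depends on a temperature interval, so only the ratio of degree sizes applies; the offset between the scales is irrelevant.
A change of 1 K is a change of 1.8°F, so 11.9 × 1.8 = 21.420.

21.420 °F/hour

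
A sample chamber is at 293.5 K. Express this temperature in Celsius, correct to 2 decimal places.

In Celsius: 293.5 - 273.15 = 20.3500°C.

20.35°C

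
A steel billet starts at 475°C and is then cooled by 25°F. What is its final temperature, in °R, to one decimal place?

1321.7°R

The 25°F change is an interval, so only the factor 5/9 applies: -25 × 5/9 = -13.8889°C.
Final Celsius temperature: 475.0000 - 13.8889 = 461.1111°C.
In Rankine: 461.1111 × 1.8 + 491.67 = 1321.7°R.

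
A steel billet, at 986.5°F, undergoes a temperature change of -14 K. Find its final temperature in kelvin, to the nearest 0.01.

789.43 K

Initial temperature in Celsius: (986.5 - 32) × 5/9 = 530.2778°C.
The 14 K change is an interval; Kelvin and Celsius degrees are the same size, so ΔC = -14°C.
Final Celsius temperature: 530.2778 - 14.0000 = 516.2778°C.
In kelvin: 516.2778 + 273.15 = 789.43 K.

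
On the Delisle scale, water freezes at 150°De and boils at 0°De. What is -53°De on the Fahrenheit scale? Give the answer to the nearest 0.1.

275.6°F

Linear interpolation between the fixed points: C = (-53 - 150) × 100 / (0 - 150) = 135.3333°C.
Then 135.3333 × 1.8 + 32 = 275.6°F.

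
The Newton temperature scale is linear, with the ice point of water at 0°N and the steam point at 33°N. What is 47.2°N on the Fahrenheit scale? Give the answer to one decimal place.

289.5°F

Linear interpolation between the fixed points: C = (47.2 - 0) × 100 / (33 - 0) = 143.0303°C.
Then 143.0303 × 1.8 + 32 = 289.5°F.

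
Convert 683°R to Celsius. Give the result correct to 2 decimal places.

106.29°C

In Celsius: (683 - 491.67) × 5/9 = 106.2944°C.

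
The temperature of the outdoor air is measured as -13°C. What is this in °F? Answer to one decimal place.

8.6°F

In Fahrenheit: -13.0000 × 1.8 + 32 = 8.6°F.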